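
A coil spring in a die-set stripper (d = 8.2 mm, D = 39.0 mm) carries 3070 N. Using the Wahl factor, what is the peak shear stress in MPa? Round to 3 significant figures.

Spring index C = D/d = 39.0/8.2 = 4.7561
K_W = (4C−1)/(4C−4) + 0.615/C = 18.024/15.024 + 0.1293 = 1.3290
τ₀ = 8FD/(πd³) = 8·3070·39.0/(π·8.2³) = 957840/1732.2 = 552.97 MPa
τ_max = K·τ₀ = 1.3290 × 552.97 = 734.89 MPa

735 MPa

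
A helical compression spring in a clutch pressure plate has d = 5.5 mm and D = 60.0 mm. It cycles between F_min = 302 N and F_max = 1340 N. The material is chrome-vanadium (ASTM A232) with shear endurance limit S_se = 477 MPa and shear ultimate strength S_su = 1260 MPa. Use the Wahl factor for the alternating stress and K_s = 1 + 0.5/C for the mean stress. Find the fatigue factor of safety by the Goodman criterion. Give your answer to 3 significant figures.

0.569

C = D/d = 60.0/5.5 = 10.9091; K_W = (4C−1)/(4C−4)+0.615/C = 1.1321; K_s = 1+0.5/C = 1.0458
F_a = (F_max−F_min)/2 = 519 N; F_m = (F_max+F_min)/2 = 821 N
τ_a = K_W·8F_aD/(πd³) = 1.1321 × 476.62 = 539.56 MPa
τ_m = K_s·8F_mD/(πd³) = 1.0458 × 753.96 = 788.51 MPa
Goodman: 1/n_f = τ_a/S_se + τ_m/S_su = 539.56/477 + 788.51/1260 = 1.13116 + 0.62580 = 1.757
n_f = 1/1.757 = 0.5692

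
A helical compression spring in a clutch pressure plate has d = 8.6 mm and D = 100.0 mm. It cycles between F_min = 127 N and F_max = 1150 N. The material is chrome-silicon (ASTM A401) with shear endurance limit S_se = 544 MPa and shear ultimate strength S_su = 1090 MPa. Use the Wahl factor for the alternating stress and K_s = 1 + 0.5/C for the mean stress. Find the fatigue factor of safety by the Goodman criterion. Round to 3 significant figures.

C = D/d = 100.0/8.6 = 11.6279; K_W = (4C−1)/(4C−4)+0.615/C = 1.1235; K_s = 1+0.5/C = 1.0430
F_a = (F_max−F_min)/2 = 511.5 N; F_m = (F_max+F_min)/2 = 638.5 N
τ_a = K_W·8F_aD/(πd³) = 1.1235 × 204.78 = 230.06 MPa
τ_m = K_s·8F_mD/(πd³) = 1.0430 × 255.63 = 266.62 MPa
Goodman: 1/n_f = τ_a/S_se + τ_m/S_su = 230.06/544 + 266.62/1090 = 0.42291 + 0.24460 = 0.66751
n_f = 1/0.66751 = 1.498

1.50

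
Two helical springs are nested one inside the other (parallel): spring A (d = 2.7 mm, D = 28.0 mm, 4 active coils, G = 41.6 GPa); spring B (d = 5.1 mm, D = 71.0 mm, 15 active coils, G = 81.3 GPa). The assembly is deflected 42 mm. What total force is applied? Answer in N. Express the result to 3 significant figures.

186 N

k_A = Gd⁴/(8D³N_a) = (41.6×10³)(2.7⁴)/(8·28.0³·4) = 3.1472 N/mm
k_B = Gd⁴/(8D³N_a) = (81.3×10³)(5.1⁴)/(8·71.0³·15) = 1.2806 N/mm
Parallel: k_eq = 3.1472 + 1.2806 = 4.4278 N/mm
F = k_eq·δ = 4.4278·42 = 185.97 N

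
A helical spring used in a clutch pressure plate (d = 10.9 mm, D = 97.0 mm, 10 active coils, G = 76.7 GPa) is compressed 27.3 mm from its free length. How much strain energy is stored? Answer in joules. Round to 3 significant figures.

k = Gd⁴/(8D³N_a) = (76.7×10³)(10.9⁴)/(8·97.0³·10) = 14.828 N/mm
U = ½kδ² = 0.5 × 14.828 × 27.3² = 5525.8 N·mm = 5.5258 J

5.53 J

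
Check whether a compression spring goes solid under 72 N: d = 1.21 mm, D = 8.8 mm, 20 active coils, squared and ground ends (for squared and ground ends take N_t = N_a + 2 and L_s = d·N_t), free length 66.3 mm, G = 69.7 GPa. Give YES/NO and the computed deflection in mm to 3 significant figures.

k = Gd⁴/(8D³N_a) = (69.7×10³)(1.21⁴)/(8·8.8³·20) = 1.3703 N/mm
N_t = 22; L_s = 1.21·22 = 26.62 mm; δ_solid = L₀ − L_s = 66.3 − 26.62 = 39.68 mm
δ = F/k = 72/1.3703 = 52.544 mm
δ ≥ δ_solid → spring goes solid

YES, δ = 52.5 mm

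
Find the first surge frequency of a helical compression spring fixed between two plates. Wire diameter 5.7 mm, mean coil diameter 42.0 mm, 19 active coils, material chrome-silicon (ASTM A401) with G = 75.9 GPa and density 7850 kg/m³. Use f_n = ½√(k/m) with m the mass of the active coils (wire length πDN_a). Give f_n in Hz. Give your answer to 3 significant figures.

59.5 Hz

k = Gd⁴/(8D³N_a) = (75.9×10³)(5.7⁴)/(8·42.0³·19) = 7.1146 N/mm = 7114.6 N/m
Wire length L = πDN_a = π·42.0·19 = 2507 mm
m = ρ·(πd²/4)·L = 7850 × 25.518×10⁻⁶ m² × 2.507 m = 0.50218 kg
f_n = ½√(k/m) = 0.5·√(7114.6/0.50218) = 0.5·√(14167) = 59.513 Hz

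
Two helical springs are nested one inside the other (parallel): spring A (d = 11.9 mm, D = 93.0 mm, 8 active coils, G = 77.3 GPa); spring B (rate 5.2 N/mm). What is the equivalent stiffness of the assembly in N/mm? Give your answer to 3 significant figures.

k_A = Gd⁴/(8D³N_a) = (77.3×10³)(11.9⁴)/(8·93.0³·8) = 30.112 N/mm
Parallel: k_eq = 30.112 + 5.2 = 35.312 N/mm

35.3 N/mm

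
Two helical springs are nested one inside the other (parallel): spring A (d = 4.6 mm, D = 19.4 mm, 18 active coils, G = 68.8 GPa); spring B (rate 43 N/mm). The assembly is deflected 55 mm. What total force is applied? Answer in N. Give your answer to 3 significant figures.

k_A = Gd⁴/(8D³N_a) = (68.8×10³)(4.6⁴)/(8·19.4³·18) = 29.299 N/mm
Parallel: k_eq = 29.299 + 43 = 72.299 N/mm
F = k_eq·δ = 72.299·55 = 3976.4 N

3980 N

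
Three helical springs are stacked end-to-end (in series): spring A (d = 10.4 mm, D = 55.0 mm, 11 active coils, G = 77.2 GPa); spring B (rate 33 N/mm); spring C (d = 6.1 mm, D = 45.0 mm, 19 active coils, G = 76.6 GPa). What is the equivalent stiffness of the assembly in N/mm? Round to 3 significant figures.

k_A = Gd⁴/(8D³N_a) = (77.2×10³)(10.4⁴)/(8·55.0³·11) = 61.685 N/mm
k_C = Gd⁴/(8D³N_a) = (76.6×10³)(6.1⁴)/(8·45.0³·19) = 7.6571 N/mm
Series: 1/k_eq = 1/61.685 + 1/33 + 1/7.6571 = 0.17711; k_eq = 5.6462 N/mm

5.65 N/mm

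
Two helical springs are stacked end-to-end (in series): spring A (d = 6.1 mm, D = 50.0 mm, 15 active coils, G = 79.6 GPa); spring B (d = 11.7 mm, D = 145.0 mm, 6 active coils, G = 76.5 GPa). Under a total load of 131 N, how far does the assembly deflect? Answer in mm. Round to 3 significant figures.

31.2 mm

k_A = Gd⁴/(8D³N_a) = (79.6×10³)(6.1⁴)/(8·50.0³·15) = 7.3475 N/mm
k_B = Gd⁴/(8D³N_a) = (76.5×10³)(11.7⁴)/(8·145.0³·6) = 9.7962 N/mm
Series: 1/k_eq = 1/7.3475 + 1/9.7962 = 0.23818; k_eq = 4.1985 N/mm
δ = F/k_eq = 131/4.1985 = 31.202 mm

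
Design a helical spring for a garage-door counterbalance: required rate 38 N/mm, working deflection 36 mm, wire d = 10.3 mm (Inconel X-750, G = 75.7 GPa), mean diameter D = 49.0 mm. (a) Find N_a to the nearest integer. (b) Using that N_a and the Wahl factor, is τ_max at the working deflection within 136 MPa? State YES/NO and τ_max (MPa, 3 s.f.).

N_a = Gd⁴/(8D³k) = (75.7×10³)(10.3⁴)/(8·49.0³·38) = 23.82 → N_a = 24
Actual rate k = Gd⁴/(8D³·24) = 37.719 N/mm
Working load F = kδ = 37.719·36 = 1357.9 N
C = 49.0/10.3 = 4.7573; K_W = (4C−1)/(4C−4)+0.615/C = 1.3289
τ_max = K_W·8FD/(πd³) = 1.3289·155.05 = 206.05 MPa
τ_max > 136 MPa → exceeds allowable

(a) 24 coils; (b) NO, τ_max = 206 MPa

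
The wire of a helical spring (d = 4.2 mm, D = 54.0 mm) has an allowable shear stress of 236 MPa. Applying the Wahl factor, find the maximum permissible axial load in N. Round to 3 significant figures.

C = D/d = 54.0/4.2 = 12.8571
K_W = (4C−1)/(4C−4) + 0.615/C = 50.429/47.429 + 0.0478 = 1.1111
τ_max = K·8FD/(πd³) → F_max = τ_allow·πd³/(8DK)
F_max = 236·π·4.2³/(8·54.0·1.1111) = 54930/479.99 = 114.44 N

114 N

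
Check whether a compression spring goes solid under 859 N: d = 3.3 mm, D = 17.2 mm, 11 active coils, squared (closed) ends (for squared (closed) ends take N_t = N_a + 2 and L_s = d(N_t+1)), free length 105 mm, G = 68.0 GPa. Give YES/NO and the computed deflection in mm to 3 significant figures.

k = Gd⁴/(8D³N_a) = (68.0×10³)(3.3⁴)/(8·17.2³·11) = 18.009 N/mm
N_t = 13; L_s = 3.3·14 = 46.2 mm; δ_solid = L₀ − L_s = 105 − 46.2 = 58.8 mm
δ = F/k = 859/18.009 = 47.698 mm
δ < δ_solid → spring does not go solid

NO, δ = 47.7 mm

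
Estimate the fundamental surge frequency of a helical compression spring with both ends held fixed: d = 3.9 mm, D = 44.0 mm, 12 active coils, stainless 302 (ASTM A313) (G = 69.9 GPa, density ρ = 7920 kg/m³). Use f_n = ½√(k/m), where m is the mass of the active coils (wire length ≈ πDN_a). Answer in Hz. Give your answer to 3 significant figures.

k = Gd⁴/(8D³N_a) = (69.9×10³)(3.9⁴)/(8·44.0³·12) = 1.9775 N/mm = 1977.5 N/m
Wire length L = πDN_a = π·44.0·12 = 1658.8 mm
m = ρ·(πd²/4)·L = 7920 × 11.946×10⁻⁶ m² × 1.6588 m = 0.15694 kg
f_n = ½√(k/m) = 0.5·√(1977.5/0.15694) = 0.5·√(12600) = 56.125 Hz

56.1 Hz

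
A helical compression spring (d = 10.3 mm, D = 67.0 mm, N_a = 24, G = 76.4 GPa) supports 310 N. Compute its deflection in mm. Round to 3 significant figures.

20.8 mm

k = Gd⁴/(8D³N_a) = (76.4×10³)(10.3⁴)/(8·67.0³·24) = 14.891 N/mm
δ = F/k = 310 / 14.891 = 20.818 mm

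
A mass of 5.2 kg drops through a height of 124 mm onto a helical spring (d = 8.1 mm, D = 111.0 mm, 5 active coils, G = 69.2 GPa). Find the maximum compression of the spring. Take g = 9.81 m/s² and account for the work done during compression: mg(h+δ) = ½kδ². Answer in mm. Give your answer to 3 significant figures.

58.5 mm

k = Gd⁴/(8D³N_a) = (69.2×10³)(8.1⁴)/(8·111.0³·5) = 5.4452 N/mm
W = mg = 5.2 × 9.81 = 51.012 N
½kδ² − Wδ − Wh = 0 → δ = (W + √(W² + 2kWh))/k
δ = (51.012 + √(2602.2 + 68887.6))/5.4452 = (51.012 + 267.38)/5.4452 = 58.471 mm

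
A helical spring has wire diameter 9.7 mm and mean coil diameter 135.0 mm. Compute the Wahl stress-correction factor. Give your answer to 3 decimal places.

1.102

C = D/d = 135.0/9.7 = 13.9175
K_W = (4C−1)/(4C−4) + 0.615/C = 54.670/51.670 + 0.0442 = 1.1022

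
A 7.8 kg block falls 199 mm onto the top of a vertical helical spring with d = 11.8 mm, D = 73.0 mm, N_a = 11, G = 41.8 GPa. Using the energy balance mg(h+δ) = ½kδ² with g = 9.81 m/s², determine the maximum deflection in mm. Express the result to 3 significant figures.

39.2 mm

k = Gd⁴/(8D³N_a) = (41.8×10³)(11.8⁴)/(8·73.0³·11) = 23.673 N/mm
W = mg = 7.8 × 9.81 = 76.518 N
½kδ² − Wδ − Wh = 0 → δ = (W + √(W² + 2kWh))/k
δ = (76.518 + √(5855 + 720941))/23.673 = (76.518 + 852.52)/23.673 = 39.245 mm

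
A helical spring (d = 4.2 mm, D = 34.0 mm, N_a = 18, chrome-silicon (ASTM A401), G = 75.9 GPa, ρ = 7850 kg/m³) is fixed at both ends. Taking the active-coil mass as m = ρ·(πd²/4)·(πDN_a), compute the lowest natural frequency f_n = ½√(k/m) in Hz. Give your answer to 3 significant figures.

k = Gd⁴/(8D³N_a) = (75.9×10³)(4.2⁴)/(8·34.0³·18) = 4.1729 N/mm = 4172.9 N/m
Wire length L = πDN_a = π·34.0·18 = 1922.7 mm
m = ρ·(πd²/4)·L = 7850 × 13.854×10⁻⁶ m² × 1.9227 m = 0.2091 kg
f_n = ½√(k/m) = 0.5·√(4172.9/0.2091) = 0.5·√(19956) = 70.633 Hz

70.6 Hz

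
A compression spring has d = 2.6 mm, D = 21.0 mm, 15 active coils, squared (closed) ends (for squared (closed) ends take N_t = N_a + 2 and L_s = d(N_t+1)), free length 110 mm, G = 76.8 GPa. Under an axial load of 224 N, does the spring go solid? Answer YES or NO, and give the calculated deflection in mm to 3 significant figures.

YES, δ = 70.9 mm

k = Gd⁴/(8D³N_a) = (76.8×10³)(2.6⁴)/(8·21.0³·15) = 3.158 N/mm
N_t = 17; L_s = 2.6·18 = 46.8 mm; δ_solid = L₀ − L_s = 110 − 46.8 = 63.2 mm
δ = F/k = 224/3.158 = 70.93 mm
δ ≥ δ_solid → spring goes solid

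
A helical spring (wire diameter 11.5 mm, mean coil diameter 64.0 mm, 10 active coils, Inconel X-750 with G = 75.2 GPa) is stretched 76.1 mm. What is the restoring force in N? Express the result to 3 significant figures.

4770 N

k = Gd⁴/(8D³N_a) = (75.2×10³)(11.5⁴)/(8·64.0³·10) = 62.716 N/mm
F = k·δ = 62.716 × 76.1 = 4772.7 N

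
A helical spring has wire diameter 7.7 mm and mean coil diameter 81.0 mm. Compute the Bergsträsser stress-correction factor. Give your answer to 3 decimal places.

1.128

C = D/d = 81.0/7.7 = 10.5195
K_B = (4C+2)/(4C−3) = 44.078/39.078 = 1.1279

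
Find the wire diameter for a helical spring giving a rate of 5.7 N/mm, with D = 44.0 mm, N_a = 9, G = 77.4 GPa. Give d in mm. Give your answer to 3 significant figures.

4.61 mm

d = (8D³N_a·k / G)^(1/4) = (8·44.0³·9·5.7 / (77.4×10³))^0.25
  = (451.67)^0.25 = 4.6101 mm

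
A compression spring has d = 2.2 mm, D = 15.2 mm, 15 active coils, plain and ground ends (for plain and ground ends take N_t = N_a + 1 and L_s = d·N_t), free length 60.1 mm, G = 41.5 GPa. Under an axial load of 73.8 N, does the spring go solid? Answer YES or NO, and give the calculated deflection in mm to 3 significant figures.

k = Gd⁴/(8D³N_a) = (41.5×10³)(2.2⁴)/(8·15.2³·15) = 2.3069 N/mm
N_t = 16; L_s = 2.2·16 = 35.2 mm; δ_solid = L₀ − L_s = 60.1 − 35.2 = 24.9 mm
δ = F/k = 73.8/2.3069 = 31.991 mm
δ ≥ δ_solid → spring goes solid

YES, δ = 32.0 mm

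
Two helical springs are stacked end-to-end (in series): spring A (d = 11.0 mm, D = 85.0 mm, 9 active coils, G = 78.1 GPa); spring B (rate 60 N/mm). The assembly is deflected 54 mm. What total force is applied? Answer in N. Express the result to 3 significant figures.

976 N

k_A = Gd⁴/(8D³N_a) = (78.1×10³)(11.0⁴)/(8·85.0³·9) = 25.86 N/mm
Series: 1/k_eq = 1/25.86 + 1/60 = 0.055336; k_eq = 18.071 N/mm
F = k_eq·δ = 18.071·54 = 975.86 N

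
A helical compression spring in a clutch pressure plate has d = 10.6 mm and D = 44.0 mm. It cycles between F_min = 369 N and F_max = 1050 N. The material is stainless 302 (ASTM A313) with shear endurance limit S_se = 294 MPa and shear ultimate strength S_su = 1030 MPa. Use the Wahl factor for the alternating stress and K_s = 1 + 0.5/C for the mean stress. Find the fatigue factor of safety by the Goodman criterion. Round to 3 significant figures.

4.47

C = D/d = 44.0/10.6 = 4.1509; K_W = (4C−1)/(4C−4)+0.615/C = 1.3862; K_s = 1+0.5/C = 1.1205
F_a = (F_max−F_min)/2 = 340.5 N; F_m = (F_max+F_min)/2 = 709.5 N
τ_a = K_W·8F_aD/(πd³) = 1.3862 × 32.033 = 44.403 MPa
τ_m = K_s·8F_mD/(πd³) = 1.1205 × 66.746 = 74.786 MPa
Goodman: 1/n_f = τ_a/S_se + τ_m/S_su = 44.403/294 + 74.786/1030 = 0.15103 + 0.07261 = 0.22364
n_f = 1/0.22364 = 4.471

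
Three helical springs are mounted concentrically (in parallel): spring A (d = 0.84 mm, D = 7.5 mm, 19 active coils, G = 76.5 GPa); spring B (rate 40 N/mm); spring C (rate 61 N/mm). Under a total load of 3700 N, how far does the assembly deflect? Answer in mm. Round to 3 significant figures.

k_A = Gd⁴/(8D³N_a) = (76.5×10³)(0.84⁴)/(8·7.5³·19) = 0.59395 N/mm
Parallel: k_eq = 0.59395 + 40 + 61 = 101.59 N/mm
δ = F/k_eq = 3700/101.59 = 36.419 mm

36.4 mm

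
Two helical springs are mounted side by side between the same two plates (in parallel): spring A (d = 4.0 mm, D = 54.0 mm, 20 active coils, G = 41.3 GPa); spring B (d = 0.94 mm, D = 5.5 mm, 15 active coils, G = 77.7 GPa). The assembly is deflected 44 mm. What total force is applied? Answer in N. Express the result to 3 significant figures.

k_A = Gd⁴/(8D³N_a) = (41.3×10³)(4.0⁴)/(8·54.0³·20) = 0.41965 N/mm
k_B = Gd⁴/(8D³N_a) = (77.7×10³)(0.94⁴)/(8·5.5³·15) = 3.0385 N/mm
Parallel: k_eq = 0.41965 + 3.0385 = 3.4582 N/mm
F = k_eq·δ = 3.4582·44 = 152.16 N

152 N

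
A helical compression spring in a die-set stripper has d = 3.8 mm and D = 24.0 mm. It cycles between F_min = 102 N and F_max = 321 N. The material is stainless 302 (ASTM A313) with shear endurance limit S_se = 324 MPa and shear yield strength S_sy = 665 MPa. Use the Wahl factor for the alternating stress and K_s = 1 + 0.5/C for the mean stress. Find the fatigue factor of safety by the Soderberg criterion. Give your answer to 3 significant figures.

1.18

C = D/d = 24.0/3.8 = 6.3158; K_W = (4C−1)/(4C−4)+0.615/C = 1.2385; K_s = 1+0.5/C = 1.0792
F_a = (F_max−F_min)/2 = 109.5 N; F_m = (F_max+F_min)/2 = 211.5 N
τ_a = K_W·8F_aD/(πd³) = 1.2385 × 121.96 = 151.04 MPa
τ_m = K_s·8F_mD/(πd³) = 1.0792 × 235.57 = 254.21 MPa
Soderberg: 1/n_f = τ_a/S_se + τ_m/S_sy = 151.04/324 + 254.21/665 = 0.46618 + 0.38228 = 0.84846
n_f = 1/0.84846 = 1.179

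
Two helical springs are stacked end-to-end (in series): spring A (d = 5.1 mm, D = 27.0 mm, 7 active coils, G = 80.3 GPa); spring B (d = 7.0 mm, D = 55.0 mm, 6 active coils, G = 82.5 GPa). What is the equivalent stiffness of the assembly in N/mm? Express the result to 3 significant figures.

k_A = Gd⁴/(8D³N_a) = (80.3×10³)(5.1⁴)/(8·27.0³·7) = 49.285 N/mm
k_B = Gd⁴/(8D³N_a) = (82.5×10³)(7.0⁴)/(8·55.0³·6) = 24.804 N/mm
Series: 1/k_eq = 1/49.285 + 1/24.804 = 0.060607; k_eq = 16.5 N/mm

16.5 N/mm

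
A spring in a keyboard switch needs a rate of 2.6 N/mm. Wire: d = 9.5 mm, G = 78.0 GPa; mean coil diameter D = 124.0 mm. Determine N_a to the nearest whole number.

N_a = Gd⁴/(8D³k) = (78.0×10³ × 9.5⁴)/(8 × 124.0³ × 2.6)
    = 6.35315e+08 / 3.96578e+07 = 16.02 → 16 coils

16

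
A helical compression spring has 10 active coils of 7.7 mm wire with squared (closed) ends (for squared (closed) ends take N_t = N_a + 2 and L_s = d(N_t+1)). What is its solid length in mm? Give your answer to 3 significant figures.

100 mm

squared (closed) ends: N_t = N_a + 2 = 10 + 2 = 12
L_s = d·(N_t+1) = 7.7 × 13 = 100.1 mm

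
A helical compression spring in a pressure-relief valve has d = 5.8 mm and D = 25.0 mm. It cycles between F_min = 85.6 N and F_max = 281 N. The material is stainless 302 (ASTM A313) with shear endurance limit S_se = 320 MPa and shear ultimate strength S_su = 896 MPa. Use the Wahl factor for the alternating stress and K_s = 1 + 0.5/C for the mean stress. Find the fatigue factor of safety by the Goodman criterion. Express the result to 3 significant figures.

4.74

C = D/d = 25.0/5.8 = 4.3103; K_W = (4C−1)/(4C−4)+0.615/C = 1.3692; K_s = 1+0.5/C = 1.1160
F_a = (F_max−F_min)/2 = 97.7 N; F_m = (F_max+F_min)/2 = 183.3 N
τ_a = K_W·8F_aD/(πd³) = 1.3692 × 31.878 = 43.649 MPa
τ_m = K_s·8F_mD/(πd³) = 1.1160 × 59.808 = 66.746 MPa
Goodman: 1/n_f = τ_a/S_se + τ_m/S_su = 43.649/320 + 66.746/896 = 0.13640 + 0.07449 = 0.21089
n_f = 1/0.21089 = 4.742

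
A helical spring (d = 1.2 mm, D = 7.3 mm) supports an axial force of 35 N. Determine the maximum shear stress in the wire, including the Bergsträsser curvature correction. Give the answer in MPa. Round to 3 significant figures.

Spring index C = D/d = 7.3/1.2 = 6.0833
K_B = (4C+2)/(4C−3) = 26.333/21.333 = 1.2344
τ₀ = 8FD/(πd³) = 8·35·7.3/(π·1.2³) = 2044/5.4287 = 376.52 MPa
τ_max = K·τ₀ = 1.2344 × 376.52 = 464.77 MPa

465 MPa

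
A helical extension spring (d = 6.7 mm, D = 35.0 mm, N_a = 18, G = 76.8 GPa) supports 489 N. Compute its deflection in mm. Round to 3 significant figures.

19.5 mm

k = Gd⁴/(8D³N_a) = (76.8×10³)(6.7⁴)/(8·35.0³·18) = 25.067 N/mm
δ = F/k = 489 / 25.067 = 19.508 mm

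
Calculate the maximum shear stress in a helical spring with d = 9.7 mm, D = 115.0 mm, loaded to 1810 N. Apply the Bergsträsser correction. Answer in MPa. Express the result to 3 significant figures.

646 MPa

Spring index C = D/d = 115.0/9.7 = 11.8557
K_B = (4C+2)/(4C−3) = 49.423/44.423 = 1.1126
τ₀ = 8FD/(πd³) = 8·1810·115.0/(π·9.7³) = 1.6652e+06/2867.2 = 580.77 MPa
τ_max = K·τ₀ = 1.1126 × 580.77 = 646.13 MPa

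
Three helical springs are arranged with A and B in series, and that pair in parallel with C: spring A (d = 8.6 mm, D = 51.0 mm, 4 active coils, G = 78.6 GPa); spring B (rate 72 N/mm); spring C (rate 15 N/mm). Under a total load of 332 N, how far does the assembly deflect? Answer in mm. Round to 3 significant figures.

5.82 mm

k_A = Gd⁴/(8D³N_a) = (78.6×10³)(8.6⁴)/(8·51.0³·4) = 101.29 N/mm
Springs A,B series: k_AB = 1/(1/101.29+1/72) = 42.084 N/mm; parallel with C: k_eq = 42.084+15 = 57.084 N/mm
δ = F/k_eq = 332/57.084 = 5.816 mm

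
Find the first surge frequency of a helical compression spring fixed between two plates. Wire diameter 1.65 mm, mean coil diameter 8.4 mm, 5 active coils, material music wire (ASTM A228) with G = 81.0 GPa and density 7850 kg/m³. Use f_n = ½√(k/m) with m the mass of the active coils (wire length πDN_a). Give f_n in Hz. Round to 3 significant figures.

1690 Hz

k = Gd⁴/(8D³N_a) = (81.0×10³)(1.65⁴)/(8·8.4³·5) = 25.323 N/mm = 25323 N/m
Wire length L = πDN_a = π·8.4·5 = 131.95 mm
m = ρ·(πd²/4)·L = 7850 × 2.1382×10⁻⁶ m² × 0.13195 m = 0.0022148 kg
f_n = ½√(k/m) = 0.5·√(25323/0.0022148) = 0.5·√(1.1434e+07) = 1690.7 Hz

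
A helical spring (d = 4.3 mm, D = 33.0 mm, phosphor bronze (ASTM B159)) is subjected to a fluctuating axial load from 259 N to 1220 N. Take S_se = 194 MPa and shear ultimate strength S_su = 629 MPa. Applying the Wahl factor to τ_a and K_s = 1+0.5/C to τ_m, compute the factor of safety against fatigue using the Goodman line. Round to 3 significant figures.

C = D/d = 33.0/4.3 = 7.6744; K_W = (4C−1)/(4C−4)+0.615/C = 1.1925; K_s = 1+0.5/C = 1.0652
F_a = (F_max−F_min)/2 = 480.5 N; F_m = (F_max+F_min)/2 = 739.5 N
τ_a = K_W·8F_aD/(πd³) = 1.1925 × 507.86 = 605.62 MPa
τ_m = K_s·8F_mD/(πd³) = 1.0652 × 781.6 = 832.53 MPa
Goodman: 1/n_f = τ_a/S_se + τ_m/S_su = 605.62/194 + 832.53/629 = 3.12177 + 1.32357 = 4.4453
n_f = 1/4.4453 = 0.225

0.225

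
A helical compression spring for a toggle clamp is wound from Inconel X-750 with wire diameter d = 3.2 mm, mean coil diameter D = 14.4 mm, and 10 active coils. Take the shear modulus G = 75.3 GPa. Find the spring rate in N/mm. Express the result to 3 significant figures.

33.1 N/mm

k = Gd⁴/(8D³N_a) = (75.3×10³ × 3.2⁴) / (8 × 14.4³ × 10)
  = 7.89578e+06 / 238879 = 33.053 N/mm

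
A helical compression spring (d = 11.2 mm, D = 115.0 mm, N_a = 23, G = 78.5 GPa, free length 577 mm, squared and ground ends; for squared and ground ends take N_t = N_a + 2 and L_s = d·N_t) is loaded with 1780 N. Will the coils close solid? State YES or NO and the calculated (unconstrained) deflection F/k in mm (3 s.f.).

k = Gd⁴/(8D³N_a) = (78.5×10³)(11.2⁴)/(8·115.0³·23) = 4.414 N/mm
N_t = 25; L_s = 11.2·25 = 280 mm; δ_solid = L₀ − L_s = 577 − 280 = 297 mm
δ = F/k = 1780/4.414 = 403.26 mm
δ ≥ δ_solid → spring goes solid

YES, δ = 403 mm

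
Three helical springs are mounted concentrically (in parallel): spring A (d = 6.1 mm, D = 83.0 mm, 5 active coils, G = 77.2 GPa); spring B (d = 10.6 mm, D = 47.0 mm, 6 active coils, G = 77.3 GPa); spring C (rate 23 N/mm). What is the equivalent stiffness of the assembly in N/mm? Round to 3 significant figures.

223 N/mm

k_A = Gd⁴/(8D³N_a) = (77.2×10³)(6.1⁴)/(8·83.0³·5) = 4.6735 N/mm
k_B = Gd⁴/(8D³N_a) = (77.3×10³)(10.6⁴)/(8·47.0³·6) = 195.83 N/mm
Parallel: k_eq = 4.6735 + 195.83 + 23 = 223.5 N/mm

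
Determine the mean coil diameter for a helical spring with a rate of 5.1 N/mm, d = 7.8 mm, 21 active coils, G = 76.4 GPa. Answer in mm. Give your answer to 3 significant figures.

69.1 mm

D = (Gd⁴/(8N_a·k))^(1/3) = (76.4×10³·7.8⁴/(8·21·5.1))^(1/3)
  = (330060)^(1/3) = 69.1084 mm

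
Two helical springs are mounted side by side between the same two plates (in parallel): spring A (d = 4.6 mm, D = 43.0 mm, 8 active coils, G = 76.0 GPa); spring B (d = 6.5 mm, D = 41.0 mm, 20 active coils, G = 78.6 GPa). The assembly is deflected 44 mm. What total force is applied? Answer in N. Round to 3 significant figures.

854 N

k_A = Gd⁴/(8D³N_a) = (76.0×10³)(4.6⁴)/(8·43.0³·8) = 6.6874 N/mm
k_B = Gd⁴/(8D³N_a) = (78.6×10³)(6.5⁴)/(8·41.0³·20) = 12.723 N/mm
Parallel: k_eq = 6.6874 + 12.723 = 19.411 N/mm
F = k_eq·δ = 19.411·44 = 854.08 N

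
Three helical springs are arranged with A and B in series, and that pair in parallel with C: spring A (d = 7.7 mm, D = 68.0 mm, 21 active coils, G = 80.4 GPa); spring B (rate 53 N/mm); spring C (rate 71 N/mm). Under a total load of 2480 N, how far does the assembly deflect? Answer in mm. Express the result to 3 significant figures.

32.7 mm

k_A = Gd⁴/(8D³N_a) = (80.4×10³)(7.7⁴)/(8·68.0³·21) = 5.3504 N/mm
Springs A,B series: k_AB = 1/(1/5.3504+1/53) = 4.8598 N/mm; parallel with C: k_eq = 4.8598+71 = 75.86 N/mm
δ = F/k_eq = 2480/75.86 = 32.692 mm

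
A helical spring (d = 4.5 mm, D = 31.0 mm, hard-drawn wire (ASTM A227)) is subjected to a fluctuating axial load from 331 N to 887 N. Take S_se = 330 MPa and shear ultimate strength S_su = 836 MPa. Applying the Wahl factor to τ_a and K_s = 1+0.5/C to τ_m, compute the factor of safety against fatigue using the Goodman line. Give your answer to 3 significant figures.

0.639

C = D/d = 31.0/4.5 = 6.8889; K_W = (4C−1)/(4C−4)+0.615/C = 1.2166; K_s = 1+0.5/C = 1.0726
F_a = (F_max−F_min)/2 = 278 N; F_m = (F_max+F_min)/2 = 609 N
τ_a = K_W·8F_aD/(πd³) = 1.2166 × 240.83 = 293 MPa
τ_m = K_s·8F_mD/(πd³) = 1.0726 × 527.57 = 565.86 MPa
Goodman: 1/n_f = τ_a/S_se + τ_m/S_su = 293/330 + 565.86/836 = 0.88788 + 0.67687 = 1.5648
n_f = 1/1.5648 = 0.6391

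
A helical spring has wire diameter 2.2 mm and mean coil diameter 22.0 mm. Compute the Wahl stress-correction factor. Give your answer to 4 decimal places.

C = D/d = 22.0/2.2 = 10.0000
K_W = (4C−1)/(4C−4) + 0.615/C = 39.000/36.000 + 0.0615 = 1.1448

1.1448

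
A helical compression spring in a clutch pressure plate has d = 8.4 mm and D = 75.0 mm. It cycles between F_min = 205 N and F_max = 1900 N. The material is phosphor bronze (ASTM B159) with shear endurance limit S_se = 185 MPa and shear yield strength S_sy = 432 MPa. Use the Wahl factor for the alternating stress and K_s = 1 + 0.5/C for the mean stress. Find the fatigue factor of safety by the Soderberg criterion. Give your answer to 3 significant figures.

C = D/d = 75.0/8.4 = 8.9286; K_W = (4C−1)/(4C−4)+0.615/C = 1.1635; K_s = 1+0.5/C = 1.0560
F_a = (F_max−F_min)/2 = 847.5 N; F_m = (F_max+F_min)/2 = 1052.5 N
τ_a = K_W·8F_aD/(πd³) = 1.1635 × 273.09 = 317.73 MPa
τ_m = K_s·8F_mD/(πd³) = 1.0560 × 339.15 = 358.14 MPa
Soderberg: 1/n_f = τ_a/S_se + τ_m/S_sy = 317.73/185 + 358.14/432 = 1.71747 + 0.82902 = 2.5465
n_f = 1/2.5465 = 0.3927

0.393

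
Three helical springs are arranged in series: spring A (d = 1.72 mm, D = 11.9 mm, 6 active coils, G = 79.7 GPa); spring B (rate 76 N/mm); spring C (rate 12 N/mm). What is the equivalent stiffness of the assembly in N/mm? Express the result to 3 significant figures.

k_A = Gd⁴/(8D³N_a) = (79.7×10³)(1.72⁴)/(8·11.9³·6) = 8.6236 N/mm
Series: 1/k_eq = 1/8.6236 + 1/76 + 1/12 = 0.21245; k_eq = 4.707 N/mm

4.71 N/mm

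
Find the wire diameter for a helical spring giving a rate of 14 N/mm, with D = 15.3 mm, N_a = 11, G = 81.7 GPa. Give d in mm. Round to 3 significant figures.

d = (8D³N_a·k / G)^(1/4) = (8·15.3³·11·14 / (81.7×10³))^0.25
  = (54.009)^0.25 = 2.7109 mm

2.71 mm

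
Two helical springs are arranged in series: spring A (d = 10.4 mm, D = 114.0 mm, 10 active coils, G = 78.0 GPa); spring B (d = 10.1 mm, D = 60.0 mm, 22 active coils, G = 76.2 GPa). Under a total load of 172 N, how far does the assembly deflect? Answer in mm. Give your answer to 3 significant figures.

30.6 mm

k_A = Gd⁴/(8D³N_a) = (78.0×10³)(10.4⁴)/(8·114.0³·10) = 7.6988 N/mm
k_B = Gd⁴/(8D³N_a) = (76.2×10³)(10.1⁴)/(8·60.0³·22) = 20.858 N/mm
Series: 1/k_eq = 1/7.6988 + 1/20.858 = 0.17783; k_eq = 5.6232 N/mm
δ = F/k_eq = 172/5.6232 = 30.587 mm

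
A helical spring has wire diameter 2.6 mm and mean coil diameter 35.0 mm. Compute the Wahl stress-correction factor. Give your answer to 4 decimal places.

C = D/d = 35.0/2.6 = 13.4615
K_W = (4C−1)/(4C−4) + 0.615/C = 52.846/49.846 + 0.0457 = 1.1059

1.1059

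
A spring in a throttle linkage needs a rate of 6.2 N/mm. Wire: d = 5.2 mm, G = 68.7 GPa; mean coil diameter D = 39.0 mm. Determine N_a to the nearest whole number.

17

N_a = Gd⁴/(8D³k) = (68.7×10³ × 5.2⁴)/(8 × 39.0³ × 6.2)
    = 5.02308e+07 / 2.94222e+06 = 17.07 → 17 coils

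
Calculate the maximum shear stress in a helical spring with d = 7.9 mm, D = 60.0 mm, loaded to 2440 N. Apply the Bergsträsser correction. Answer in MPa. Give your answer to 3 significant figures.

Spring index C = D/d = 60.0/7.9 = 7.5949
K_B = (4C+2)/(4C−3) = 32.380/27.380 = 1.1826
τ₀ = 8FD/(πd³) = 8·2440·60.0/(π·7.9³) = 1.1712e+06/1548.9 = 756.14 MPa
τ_max = K·τ₀ = 1.1826 × 756.14 = 894.22 MPa

894 MPa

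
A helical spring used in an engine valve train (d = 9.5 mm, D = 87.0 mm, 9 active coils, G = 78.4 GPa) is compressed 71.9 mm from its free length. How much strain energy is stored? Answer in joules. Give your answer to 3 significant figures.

k = Gd⁴/(8D³N_a) = (78.4×10³)(9.5⁴)/(8·87.0³·9) = 13.469 N/mm
U = ½kδ² = 0.5 × 13.469 × 71.9² = 34814 N·mm = 34.814 J

34.8 J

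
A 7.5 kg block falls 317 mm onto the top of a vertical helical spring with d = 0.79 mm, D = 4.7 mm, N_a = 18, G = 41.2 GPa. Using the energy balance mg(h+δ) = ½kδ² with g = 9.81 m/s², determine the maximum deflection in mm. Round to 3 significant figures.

288 mm

k = Gd⁴/(8D³N_a) = (41.2×10³)(0.79⁴)/(8·4.7³·18) = 1.0734 N/mm
W = mg = 7.5 × 9.81 = 73.575 N
½kδ² − Wδ − Wh = 0 → δ = (W + √(W² + 2kWh))/k
δ = (73.575 + √(5413.3 + 50069))/1.0734 = (73.575 + 235.55)/1.0734 = 287.99 mm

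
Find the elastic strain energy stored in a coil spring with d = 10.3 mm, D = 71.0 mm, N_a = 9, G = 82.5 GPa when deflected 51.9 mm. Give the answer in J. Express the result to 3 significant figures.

48.5 J

k = Gd⁴/(8D³N_a) = (82.5×10³)(10.3⁴)/(8·71.0³·9) = 36.033 N/mm
U = ½kδ² = 0.5 × 36.033 × 51.9² = 48529 N·mm = 48.529 J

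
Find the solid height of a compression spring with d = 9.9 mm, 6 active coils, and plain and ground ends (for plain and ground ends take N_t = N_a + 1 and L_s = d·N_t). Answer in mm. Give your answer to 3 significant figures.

plain and ground ends: N_t = N_a + 1 = 6 + 1 = 7
L_s = d·N_t = 9.9 × 7 = 69.3 mm

69.3 mm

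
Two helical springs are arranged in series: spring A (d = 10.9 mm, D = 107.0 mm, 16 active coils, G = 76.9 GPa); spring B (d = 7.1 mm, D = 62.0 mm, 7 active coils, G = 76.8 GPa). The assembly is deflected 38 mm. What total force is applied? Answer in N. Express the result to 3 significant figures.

k_A = Gd⁴/(8D³N_a) = (76.9×10³)(10.9⁴)/(8·107.0³·16) = 6.9226 N/mm
k_B = Gd⁴/(8D³N_a) = (76.8×10³)(7.1⁴)/(8·62.0³·7) = 14.623 N/mm
Series: 1/k_eq = 1/6.9226 + 1/14.623 = 0.21284; k_eq = 4.6984 N/mm
F = k_eq·δ = 4.6984·38 = 178.54 N

179 N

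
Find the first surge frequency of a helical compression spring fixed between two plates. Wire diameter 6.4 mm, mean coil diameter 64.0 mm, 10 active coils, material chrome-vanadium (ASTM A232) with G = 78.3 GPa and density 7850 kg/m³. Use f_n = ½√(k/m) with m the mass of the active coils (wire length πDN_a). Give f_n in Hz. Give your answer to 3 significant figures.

k = Gd⁴/(8D³N_a) = (78.3×10³)(6.4⁴)/(8·64.0³·10) = 6.264 N/mm = 6264 N/m
Wire length L = πDN_a = π·64.0·10 = 2010.6 mm
m = ρ·(πd²/4)·L = 7850 × 32.17×10⁻⁶ m² × 2.0106 m = 0.50775 kg
f_n = ½√(k/m) = 0.5·√(6264/0.50775) = 0.5·√(12337) = 55.536 Hz

55.5 Hz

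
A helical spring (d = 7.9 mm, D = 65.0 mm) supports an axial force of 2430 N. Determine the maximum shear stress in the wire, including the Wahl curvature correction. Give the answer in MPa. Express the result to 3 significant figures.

961 MPa

Spring index C = D/d = 65.0/7.9 = 8.2278
K_W = (4C−1)/(4C−4) + 0.615/C = 31.911/28.911 + 0.0747 = 1.1785
τ₀ = 8FD/(πd³) = 8·2430·65.0/(π·7.9³) = 1.2636e+06/1548.9 = 815.79 MPa
τ_max = K·τ₀ = 1.1785 × 815.79 = 961.42 MPa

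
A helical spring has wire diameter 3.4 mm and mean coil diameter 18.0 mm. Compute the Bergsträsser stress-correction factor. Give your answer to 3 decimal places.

C = D/d = 18.0/3.4 = 5.2941
K_B = (4C+2)/(4C−3) = 23.176/18.176 = 1.2751

1.275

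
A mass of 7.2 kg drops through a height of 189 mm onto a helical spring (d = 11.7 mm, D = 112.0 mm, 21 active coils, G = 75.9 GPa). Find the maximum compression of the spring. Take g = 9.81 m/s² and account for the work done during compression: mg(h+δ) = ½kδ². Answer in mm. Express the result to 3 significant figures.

k = Gd⁴/(8D³N_a) = (75.9×10³)(11.7⁴)/(8·112.0³·21) = 6.0259 N/mm
W = mg = 7.2 × 9.81 = 70.632 N
½kδ² − Wδ − Wh = 0 → δ = (W + √(W² + 2kWh))/k
δ = (70.632 + √(4988.9 + 160885))/6.0259 = (70.632 + 407.28)/6.0259 = 79.309 mm

79.3 mm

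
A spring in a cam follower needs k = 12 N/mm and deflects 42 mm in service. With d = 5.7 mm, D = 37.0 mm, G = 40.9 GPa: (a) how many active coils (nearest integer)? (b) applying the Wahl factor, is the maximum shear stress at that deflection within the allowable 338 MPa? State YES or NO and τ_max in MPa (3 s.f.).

(a) 9 coils; (b) YES, τ_max = 311 MPa

N_a = Gd⁴/(8D³k) = (40.9×10³)(5.7⁴)/(8·37.0³·12) = 8.879 → N_a = 9
Actual rate k = Gd⁴/(8D³·9) = 11.838 N/mm
Working load F = kδ = 11.838·42 = 497.2 N
C = 37.0/5.7 = 6.4912; K_W = (4C−1)/(4C−4)+0.615/C = 1.2313
τ_max = K_W·8FD/(πd³) = 1.2313·252.96 = 311.48 MPa
τ_max ≤ 338 MPa → acceptable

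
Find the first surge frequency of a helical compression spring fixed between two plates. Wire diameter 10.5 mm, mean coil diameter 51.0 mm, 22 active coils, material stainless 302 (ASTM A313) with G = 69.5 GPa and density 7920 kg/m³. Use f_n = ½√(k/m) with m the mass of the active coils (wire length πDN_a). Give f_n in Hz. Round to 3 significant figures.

k = Gd⁴/(8D³N_a) = (69.5×10³)(10.5⁴)/(8·51.0³·22) = 36.184 N/mm = 36184 N/m
Wire length L = πDN_a = π·51.0·22 = 3524.9 mm
m = ρ·(πd²/4)·L = 7920 × 86.59×10⁻⁶ m² × 3.5249 m = 2.4173 kg
f_n = ½√(k/m) = 0.5·√(36184/2.4173) = 0.5·√(14969) = 61.173 Hz

61.2 Hz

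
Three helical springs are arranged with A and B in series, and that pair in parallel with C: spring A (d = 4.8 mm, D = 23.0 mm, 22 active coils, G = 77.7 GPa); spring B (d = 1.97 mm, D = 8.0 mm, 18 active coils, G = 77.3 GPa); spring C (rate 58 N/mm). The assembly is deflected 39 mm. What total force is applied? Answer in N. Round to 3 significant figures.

k_A = Gd⁴/(8D³N_a) = (77.7×10³)(4.8⁴)/(8·23.0³·22) = 19.261 N/mm
k_B = Gd⁴/(8D³N_a) = (77.3×10³)(1.97⁴)/(8·8.0³·18) = 15.791 N/mm
Springs A,B series: k_AB = 1/(1/19.261+1/15.791) = 8.6772 N/mm; parallel with C: k_eq = 8.6772+58 = 66.677 N/mm
F = k_eq·δ = 66.677·39 = 2600.4 N

2600 N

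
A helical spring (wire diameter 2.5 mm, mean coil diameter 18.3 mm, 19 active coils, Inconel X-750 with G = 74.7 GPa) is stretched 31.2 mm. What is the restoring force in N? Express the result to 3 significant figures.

k = Gd⁴/(8D³N_a) = (74.7×10³)(2.5⁴)/(8·18.3³·19) = 3.1324 N/mm
F = k·δ = 3.1324 × 31.2 = 97.732 N

97.7 N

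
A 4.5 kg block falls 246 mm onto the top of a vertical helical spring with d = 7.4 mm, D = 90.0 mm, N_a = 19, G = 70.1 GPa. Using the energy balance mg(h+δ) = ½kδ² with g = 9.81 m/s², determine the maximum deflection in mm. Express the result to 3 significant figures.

133 mm

k = Gd⁴/(8D³N_a) = (70.1×10³)(7.4⁴)/(8·90.0³·19) = 1.897 N/mm
W = mg = 4.5 × 9.81 = 44.145 N
½kδ² − Wδ − Wh = 0 → δ = (W + √(W² + 2kWh))/k
δ = (44.145 + √(1948.8 + 41202.2))/1.897 = (44.145 + 207.73)/1.897 = 132.77 mm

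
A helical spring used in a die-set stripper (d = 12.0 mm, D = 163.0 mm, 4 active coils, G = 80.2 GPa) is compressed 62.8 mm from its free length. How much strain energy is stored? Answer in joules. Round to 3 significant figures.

k = Gd⁴/(8D³N_a) = (80.2×10³)(12.0⁴)/(8·163.0³·4) = 12 N/mm
U = ½kδ² = 0.5 × 12 × 62.8² = 23663 N·mm = 23.663 J

23.7 J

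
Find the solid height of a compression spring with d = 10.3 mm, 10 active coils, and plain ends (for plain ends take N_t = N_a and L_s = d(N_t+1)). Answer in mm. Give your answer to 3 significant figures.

plain ends: N_t = N_a = 10
L_s = d·(N_t+1) = 10.3 × 11 = 113.3 mm

113 mm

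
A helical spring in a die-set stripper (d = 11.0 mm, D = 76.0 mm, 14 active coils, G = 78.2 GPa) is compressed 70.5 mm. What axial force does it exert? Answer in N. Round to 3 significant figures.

1640 N

k = Gd⁴/(8D³N_a) = (78.2×10³)(11.0⁴)/(8·76.0³·14) = 23.287 N/mm
F = k·δ = 23.287 × 70.5 = 1641.8 N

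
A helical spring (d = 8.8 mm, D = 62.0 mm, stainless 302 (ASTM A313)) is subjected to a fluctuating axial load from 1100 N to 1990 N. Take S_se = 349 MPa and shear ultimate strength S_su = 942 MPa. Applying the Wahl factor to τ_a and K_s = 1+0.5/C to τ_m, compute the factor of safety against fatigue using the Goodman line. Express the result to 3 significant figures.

1.31

C = D/d = 62.0/8.8 = 7.0455; K_W = (4C−1)/(4C−4)+0.615/C = 1.2114; K_s = 1+0.5/C = 1.0710
F_a = (F_max−F_min)/2 = 445 N; F_m = (F_max+F_min)/2 = 1545 N
τ_a = K_W·8F_aD/(πd³) = 1.2114 × 103.1 = 124.89 MPa
τ_m = K_s·8F_mD/(πd³) = 1.0710 × 357.94 = 383.34 MPa
Goodman: 1/n_f = τ_a/S_se + τ_m/S_su = 124.89/349 + 383.34/942 = 0.35784 + 0.40695 = 0.76479
n_f = 1/0.76479 = 1.308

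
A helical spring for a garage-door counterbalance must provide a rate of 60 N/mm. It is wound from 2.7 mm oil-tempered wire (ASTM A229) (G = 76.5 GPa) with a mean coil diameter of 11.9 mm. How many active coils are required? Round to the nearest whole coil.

N_a = Gd⁴/(8D³k) = (76.5×10³ × 2.7⁴)/(8 × 11.9³ × 60)
    = 4.06552e+06 / 808876 = 5.026 → 5 coils

5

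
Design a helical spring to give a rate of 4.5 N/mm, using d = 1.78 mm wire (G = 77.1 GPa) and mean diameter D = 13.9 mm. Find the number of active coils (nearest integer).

8

N_a = Gd⁴/(8D³k) = (77.1×10³ × 1.78⁴)/(8 × 13.9³ × 4.5)
    = 773988 / 96682.3 = 8.005 → 8 coils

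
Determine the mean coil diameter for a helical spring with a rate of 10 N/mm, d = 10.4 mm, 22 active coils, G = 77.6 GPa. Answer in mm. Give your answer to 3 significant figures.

D = (Gd⁴/(8N_a·k))^(1/3) = (77.6×10³·10.4⁴/(8·22·10))^(1/3)
  = (515801)^(1/3) = 80.1975 mm

80.2 mm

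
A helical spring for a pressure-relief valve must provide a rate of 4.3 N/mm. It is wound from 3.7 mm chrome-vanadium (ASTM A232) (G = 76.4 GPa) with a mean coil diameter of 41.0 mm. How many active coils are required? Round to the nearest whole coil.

N_a = Gd⁴/(8D³k) = (76.4×10³ × 3.7⁴)/(8 × 41.0³ × 4.3)
    = 1.43186e+07 / 2.37088e+06 = 6.039 → 6 coils

6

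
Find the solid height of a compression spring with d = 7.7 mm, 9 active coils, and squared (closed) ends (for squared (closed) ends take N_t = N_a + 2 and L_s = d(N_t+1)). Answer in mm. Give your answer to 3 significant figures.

squared (closed) ends: N_t = N_a + 2 = 9 + 2 = 11
L_s = d·(N_t+1) = 7.7 × 12 = 92.4 mm

92.4 mm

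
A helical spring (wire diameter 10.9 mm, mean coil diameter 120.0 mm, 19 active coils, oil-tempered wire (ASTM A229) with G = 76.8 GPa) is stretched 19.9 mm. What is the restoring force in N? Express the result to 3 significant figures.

k = Gd⁴/(8D³N_a) = (76.8×10³)(10.9⁴)/(8·120.0³·19) = 4.1274 N/mm
F = k·δ = 4.1274 × 19.9 = 82.136 N

82.1 N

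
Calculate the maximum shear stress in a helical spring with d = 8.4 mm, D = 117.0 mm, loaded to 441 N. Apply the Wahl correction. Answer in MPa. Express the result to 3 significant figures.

244 MPa

Spring index C = D/d = 117.0/8.4 = 13.9286
K_W = (4C−1)/(4C−4) + 0.615/C = 54.714/51.714 + 0.0442 = 1.1022
τ₀ = 8FD/(πd³) = 8·441·117.0/(π·8.4³) = 412776/1862 = 221.68 MPa
τ_max = K·τ₀ = 1.1022 × 221.68 = 244.33 MPa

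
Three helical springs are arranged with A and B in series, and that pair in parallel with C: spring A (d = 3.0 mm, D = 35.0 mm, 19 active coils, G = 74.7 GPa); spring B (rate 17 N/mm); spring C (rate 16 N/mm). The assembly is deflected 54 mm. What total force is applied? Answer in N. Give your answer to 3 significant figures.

k_A = Gd⁴/(8D³N_a) = (74.7×10³)(3.0⁴)/(8·35.0³·19) = 0.92845 N/mm
Springs A,B series: k_AB = 1/(1/0.92845+1/17) = 0.88037 N/mm; parallel with C: k_eq = 0.88037+16 = 16.88 N/mm
F = k_eq·δ = 16.88·54 = 911.54 N

912 N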